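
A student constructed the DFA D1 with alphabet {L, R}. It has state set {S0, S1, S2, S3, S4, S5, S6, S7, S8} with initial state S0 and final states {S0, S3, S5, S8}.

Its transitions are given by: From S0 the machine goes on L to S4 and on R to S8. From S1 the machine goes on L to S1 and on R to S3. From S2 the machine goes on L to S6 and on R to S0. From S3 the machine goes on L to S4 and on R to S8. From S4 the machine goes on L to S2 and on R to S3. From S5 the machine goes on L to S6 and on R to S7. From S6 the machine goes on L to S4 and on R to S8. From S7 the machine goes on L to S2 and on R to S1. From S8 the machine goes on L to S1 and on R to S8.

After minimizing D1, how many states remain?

2

First remove the unreachable states {S5,S7}; 7 states remain.
Initial partition by acceptance: {S0,S3,S8} | {S1,S2,S4,S6}.
Stable partition: {S0,S3,S8} | {S1,S2,S4,S6} — 2 equivalence classes.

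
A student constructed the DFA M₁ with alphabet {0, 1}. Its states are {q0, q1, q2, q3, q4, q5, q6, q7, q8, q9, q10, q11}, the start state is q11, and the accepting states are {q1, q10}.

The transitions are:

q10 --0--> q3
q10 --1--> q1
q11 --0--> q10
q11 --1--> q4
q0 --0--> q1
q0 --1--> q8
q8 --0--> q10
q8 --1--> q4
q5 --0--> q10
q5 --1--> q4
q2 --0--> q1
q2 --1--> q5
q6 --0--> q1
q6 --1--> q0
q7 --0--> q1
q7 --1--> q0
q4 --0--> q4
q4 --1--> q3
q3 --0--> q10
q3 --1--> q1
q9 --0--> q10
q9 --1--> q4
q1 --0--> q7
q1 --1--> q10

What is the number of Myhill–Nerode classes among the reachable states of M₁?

7

First remove the unreachable states {q2,q5,q6,q9}; 8 states remain.
Initial partition by acceptance: {q1,q10} | {q0,q3,q4,q7,q8,q11}.
On input 0, block {q0,q3,q4,q7,q8,q11} splits into {q0,q3,q7,q8,q11} and {q4}.
Split {q0,q3,q7,q8,q11} by δ(·,1) → {q0,q7} and {q8,q11} and {q3}.
Refine {q1,q10} on symbol 0: members go to different blocks, giving {q1} and {q10}.
Split {q0,q7} by δ(·,1) → {q0} and {q7}.
No further refinement is possible. Final partition (7 blocks): {q1} | {q0} | {q4} | {q8,q11} | {q3} | {q10} | {q7}.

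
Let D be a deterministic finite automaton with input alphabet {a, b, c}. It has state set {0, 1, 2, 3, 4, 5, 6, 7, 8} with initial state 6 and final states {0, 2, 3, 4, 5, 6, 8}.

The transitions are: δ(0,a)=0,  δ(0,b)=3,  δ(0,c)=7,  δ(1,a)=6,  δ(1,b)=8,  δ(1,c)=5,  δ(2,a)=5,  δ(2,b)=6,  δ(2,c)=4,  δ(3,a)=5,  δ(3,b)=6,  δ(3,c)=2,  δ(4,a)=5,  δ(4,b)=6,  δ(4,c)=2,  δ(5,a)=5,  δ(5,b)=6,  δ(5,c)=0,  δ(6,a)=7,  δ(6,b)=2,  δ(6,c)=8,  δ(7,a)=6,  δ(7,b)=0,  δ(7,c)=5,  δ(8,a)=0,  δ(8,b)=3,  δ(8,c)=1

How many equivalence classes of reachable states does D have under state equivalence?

Start with accepting vs non-accepting: {0,2,3,4,5,6,8} | {1,7}.
On input a, block {0,2,3,4,5,6,8} splits into {0,2,3,4,5,8} and {6}.
On input b, block {0,2,3,4,5,8} splits into {2,3,4,5} and {0,8}.
Split {2,3,4,5} by δ(·,c) → {2,3,4} and {5}.
Stable partition: {2,3,4} | {1,7} | {6} | {0,8} | {5} — 5 equivalence classes.

5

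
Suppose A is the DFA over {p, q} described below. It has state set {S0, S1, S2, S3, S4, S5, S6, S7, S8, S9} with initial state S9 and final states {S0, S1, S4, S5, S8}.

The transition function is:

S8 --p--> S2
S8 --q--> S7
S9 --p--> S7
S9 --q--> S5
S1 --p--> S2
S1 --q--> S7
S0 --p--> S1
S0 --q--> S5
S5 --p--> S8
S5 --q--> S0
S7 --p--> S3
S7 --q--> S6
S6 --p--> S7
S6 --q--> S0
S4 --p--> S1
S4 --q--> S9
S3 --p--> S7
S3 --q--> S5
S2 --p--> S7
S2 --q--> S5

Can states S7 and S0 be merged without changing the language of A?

Reachable states from the start: {S0,S1,S2,S3,S5,S6,S7,S8,S9}. Unreachable: {S4} — drop them.
Start with accepting vs non-accepting: {S0,S1,S5,S8} | {S2,S3,S6,S7,S9}.
Refine {S0,S1,S5,S8} on symbol p: members go to different blocks, giving {S0,S5} and {S1,S8}.
On input q, block {S2,S3,S6,S7,S9} splits into {S2,S3,S6,S9} and {S7}.
No further refinement is possible. Final partition (4 blocks): {S0,S5} | {S2,S3,S6,S9} | {S1,S8} | {S7}.
S7 and S0 end up in different blocks, so they are distinguishable. For instance, the string 'ε' is accepted from only S0.

No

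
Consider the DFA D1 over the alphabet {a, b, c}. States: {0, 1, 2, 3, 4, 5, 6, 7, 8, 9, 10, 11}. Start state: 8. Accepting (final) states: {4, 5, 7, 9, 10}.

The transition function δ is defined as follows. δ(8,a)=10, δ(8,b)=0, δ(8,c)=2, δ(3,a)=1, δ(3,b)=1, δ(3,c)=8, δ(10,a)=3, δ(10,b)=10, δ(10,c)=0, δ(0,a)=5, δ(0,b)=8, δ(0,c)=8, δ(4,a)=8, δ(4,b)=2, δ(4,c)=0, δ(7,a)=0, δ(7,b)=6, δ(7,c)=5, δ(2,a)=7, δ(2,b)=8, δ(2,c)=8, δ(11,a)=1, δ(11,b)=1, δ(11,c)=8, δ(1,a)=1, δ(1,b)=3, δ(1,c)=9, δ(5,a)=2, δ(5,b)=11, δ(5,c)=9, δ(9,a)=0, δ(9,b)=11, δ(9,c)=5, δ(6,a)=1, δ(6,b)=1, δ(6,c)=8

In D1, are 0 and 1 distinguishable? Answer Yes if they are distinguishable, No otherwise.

States {4} cannot be reached from the start state, so discard them.
Start with accepting vs non-accepting: {5,7,9,10} | {0,1,2,3,6,8,11}.
Refine {5,7,9,10} on symbol b: members go to different blocks, giving {5,7,9} and {10}.
Split {0,1,2,3,6,8,11} by δ(·,a) → {1,3,6,11} and {0,2} and {8}.
Refine {1,3,6,11} on symbol c: members go to different blocks, giving {3,6,11} and {1}.
The partition is now stable with 6 blocks: {5,7,9} | {3,6,11} | {10} | {0,2} | {8} | {1}.
0 and 1 end up in different blocks, so they are distinguishable. For instance, the string 'a' is accepted from only 0.

Yes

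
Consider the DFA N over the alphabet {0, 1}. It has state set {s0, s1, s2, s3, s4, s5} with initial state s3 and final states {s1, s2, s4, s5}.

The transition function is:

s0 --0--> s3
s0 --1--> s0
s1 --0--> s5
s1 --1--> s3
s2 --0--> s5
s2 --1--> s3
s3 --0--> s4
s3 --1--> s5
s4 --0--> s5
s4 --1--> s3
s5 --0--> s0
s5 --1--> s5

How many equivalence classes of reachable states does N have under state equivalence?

States {s1,s2} cannot be reached from the start state, so discard them.
Start with accepting vs non-accepting: {s4,s5} | {s0,s3}.
Refine {s4,s5} on symbol 0: members go to different blocks, giving {s4} and {s5}.
Refine {s0,s3} on symbol 0: members go to different blocks, giving {s0} and {s3}.
No further refinement is possible. Final partition (4 blocks): {s4} | {s0} | {s5} | {s3}.

4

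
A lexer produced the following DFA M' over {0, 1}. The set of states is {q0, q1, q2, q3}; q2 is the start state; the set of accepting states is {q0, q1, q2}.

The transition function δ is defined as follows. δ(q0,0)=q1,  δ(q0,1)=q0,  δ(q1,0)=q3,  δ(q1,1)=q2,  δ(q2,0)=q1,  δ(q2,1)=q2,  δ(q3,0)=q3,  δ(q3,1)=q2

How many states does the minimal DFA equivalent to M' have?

3

Reachable states from the start: {q1,q2,q3}. Unreachable: {q0} — drop them.
Start with accepting vs non-accepting: {q1,q2} | {q3}.
Split {q1,q2} by δ(·,0) → {q1} and {q2}.
No further refinement is possible. Final partition (3 blocks): {q1} | {q3} | {q2}.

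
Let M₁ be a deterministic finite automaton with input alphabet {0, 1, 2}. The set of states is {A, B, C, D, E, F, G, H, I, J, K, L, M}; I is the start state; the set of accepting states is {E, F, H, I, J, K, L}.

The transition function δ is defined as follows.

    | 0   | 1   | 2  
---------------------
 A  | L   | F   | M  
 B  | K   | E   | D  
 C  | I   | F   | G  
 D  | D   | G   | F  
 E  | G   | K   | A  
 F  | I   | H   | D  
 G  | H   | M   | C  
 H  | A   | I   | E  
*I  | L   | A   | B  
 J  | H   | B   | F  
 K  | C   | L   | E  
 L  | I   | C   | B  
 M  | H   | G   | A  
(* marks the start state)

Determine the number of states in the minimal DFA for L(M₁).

States {J} cannot be reached from the start state, so discard them.
Start with accepting vs non-accepting: {E,F,H,I,K,L} | {A,B,C,D,G,M}.
Split {E,F,H,I,K,L} by δ(·,0) → {E,H,K} and {F,I,L}.
On input 1, block {E,H,K} splits into {H,K} and {E}.
On input 0, block {A,B,C,D,G,M} splits into {B,G,M} and {A,C} and {D}.
Refine {B,G,M} on symbol 1: members go to different blocks, giving {G,M} and {B}.
Split {F,I,L} by δ(·,1) → {I,L} and {F}.
The partition is now stable with 8 blocks: {H,K} | {G,M} | {I,L} | {E} | {A,C} | {D} | {B} | {F}.

8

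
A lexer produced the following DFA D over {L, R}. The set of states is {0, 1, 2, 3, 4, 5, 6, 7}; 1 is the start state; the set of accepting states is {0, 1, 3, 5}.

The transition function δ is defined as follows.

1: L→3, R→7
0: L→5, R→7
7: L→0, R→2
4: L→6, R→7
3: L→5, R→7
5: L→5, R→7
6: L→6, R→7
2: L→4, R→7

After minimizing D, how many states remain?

Start with accepting vs non-accepting: {0,1,3,5} | {2,4,6,7}.
Refine {2,4,6,7} on symbol L: members go to different blocks, giving {2,4,6} and {7}.
No further refinement is possible. Final partition (3 blocks): {0,1,3,5} | {2,4,6} | {7}.

3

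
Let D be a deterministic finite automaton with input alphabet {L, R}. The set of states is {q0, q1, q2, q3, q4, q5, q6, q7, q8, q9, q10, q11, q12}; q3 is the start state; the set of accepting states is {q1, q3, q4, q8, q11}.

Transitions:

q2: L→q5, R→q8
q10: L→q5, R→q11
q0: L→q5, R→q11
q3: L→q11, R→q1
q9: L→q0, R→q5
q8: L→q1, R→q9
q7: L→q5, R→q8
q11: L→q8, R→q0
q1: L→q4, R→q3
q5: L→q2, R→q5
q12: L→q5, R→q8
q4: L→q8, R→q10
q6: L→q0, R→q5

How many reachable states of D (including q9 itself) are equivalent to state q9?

1

First remove the unreachable states {q6,q7,q12}; 10 states remain.
Start with accepting vs non-accepting: {q1,q3,q4,q8,q11} | {q0,q2,q5,q9,q10}.
On input R, block {q1,q3,q4,q8,q11} splits into {q4,q8,q11} and {q1,q3}.
Refine {q4,q8,q11} on symbol L: members go to different blocks, giving {q4,q11} and {q8}.
Refine {q0,q2,q5,q9,q10} on symbol R: members go to different blocks, giving {q0,q10} and {q5,q9} and {q2}.
Split {q5,q9} by δ(·,L) → {q5} and {q9}.
Stable partition: {q4,q11} | {q0,q10} | {q1,q3} | {q8} | {q5} | {q2} | {q9} — 7 equivalence classes.
State q9 belongs to the block {q9}, which has 1 states.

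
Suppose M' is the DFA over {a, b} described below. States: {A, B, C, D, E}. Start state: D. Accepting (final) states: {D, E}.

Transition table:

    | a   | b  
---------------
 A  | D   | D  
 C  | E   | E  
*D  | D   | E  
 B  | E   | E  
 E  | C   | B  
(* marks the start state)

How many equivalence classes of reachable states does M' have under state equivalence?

First remove the unreachable states {A}; 4 states remain.
Initial partition by acceptance: {D,E} | {B,C}.
Refine {D,E} on symbol a: members go to different blocks, giving {D} and {E}.
No further refinement is possible. Final partition (3 blocks): {D} | {B,C} | {E}.

3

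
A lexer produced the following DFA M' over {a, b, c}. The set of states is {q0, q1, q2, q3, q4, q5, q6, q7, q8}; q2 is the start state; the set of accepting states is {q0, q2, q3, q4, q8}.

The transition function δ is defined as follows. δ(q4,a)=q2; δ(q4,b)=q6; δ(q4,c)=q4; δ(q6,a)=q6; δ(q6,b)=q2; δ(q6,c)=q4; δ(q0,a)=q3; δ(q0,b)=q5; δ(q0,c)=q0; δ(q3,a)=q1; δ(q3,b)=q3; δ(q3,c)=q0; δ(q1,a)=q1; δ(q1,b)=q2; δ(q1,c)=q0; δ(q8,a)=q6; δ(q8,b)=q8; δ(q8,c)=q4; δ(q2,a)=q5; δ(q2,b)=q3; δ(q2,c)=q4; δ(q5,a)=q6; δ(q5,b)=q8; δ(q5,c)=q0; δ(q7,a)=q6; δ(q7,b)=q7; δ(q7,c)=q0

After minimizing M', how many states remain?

Reachable states from the start: {q0,q1,q2,q3,q4,q5,q6,q8}. Unreachable: {q7} — drop them.
Start with accepting vs non-accepting: {q0,q2,q3,q4,q8} | {q1,q5,q6}.
Refine {q0,q2,q3,q4,q8} on symbol a: members go to different blocks, giving {q2,q3,q8} and {q0,q4}.
No further refinement is possible. Final partition (3 blocks): {q2,q3,q8} | {q1,q5,q6} | {q0,q4}.

3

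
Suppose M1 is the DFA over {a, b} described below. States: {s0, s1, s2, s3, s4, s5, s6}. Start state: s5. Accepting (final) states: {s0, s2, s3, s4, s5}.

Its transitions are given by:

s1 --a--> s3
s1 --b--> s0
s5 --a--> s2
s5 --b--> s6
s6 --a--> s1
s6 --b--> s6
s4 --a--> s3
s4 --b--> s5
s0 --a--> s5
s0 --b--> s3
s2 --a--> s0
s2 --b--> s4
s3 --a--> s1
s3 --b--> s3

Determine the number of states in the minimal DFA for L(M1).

All states are reachable from the start state.
Initial partition by acceptance: {s0,s2,s3,s4,s5} | {s1,s6}.
Refine {s0,s2,s3,s4,s5} on symbol a: members go to different blocks, giving {s0,s2,s4,s5} and {s3}.
Refine {s0,s2,s4,s5} on symbol a: members go to different blocks, giving {s0,s2,s5} and {s4}.
Split {s0,s2,s5} by δ(·,b) → {s0} and {s2} and {s5}.
Split {s1,s6} by δ(·,a) → {s1} and {s6}.
Stable partition: {s0} | {s1} | {s3} | {s4} | {s2} | {s5} | {s6} — 7 equivalence classes.

7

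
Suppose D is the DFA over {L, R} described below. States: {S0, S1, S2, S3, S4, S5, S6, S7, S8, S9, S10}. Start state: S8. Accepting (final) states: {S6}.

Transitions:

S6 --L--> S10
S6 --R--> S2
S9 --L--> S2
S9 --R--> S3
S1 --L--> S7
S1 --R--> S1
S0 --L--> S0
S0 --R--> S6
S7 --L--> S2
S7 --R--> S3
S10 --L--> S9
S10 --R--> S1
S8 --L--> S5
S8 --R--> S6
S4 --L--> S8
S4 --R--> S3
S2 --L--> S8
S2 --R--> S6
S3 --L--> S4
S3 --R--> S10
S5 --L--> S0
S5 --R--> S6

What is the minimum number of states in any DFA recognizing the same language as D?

All states are reachable from the start state.
Initial partition by acceptance: {S6} | {S0,S1,S2,S3,S4,S5,S7,S8,S9,S10}.
Split {S0,S1,S2,S3,S4,S5,S7,S8,S9,S10} by δ(·,R) → {S1,S3,S4,S7,S9,S10} and {S0,S2,S5,S8}.
On input L, block {S1,S3,S4,S7,S9,S10} splits into {S1,S3,S10} and {S4,S7,S9}.
No further refinement is possible. Final partition (4 blocks): {S6} | {S1,S3,S10} | {S0,S2,S5,S8} | {S4,S7,S9}.

4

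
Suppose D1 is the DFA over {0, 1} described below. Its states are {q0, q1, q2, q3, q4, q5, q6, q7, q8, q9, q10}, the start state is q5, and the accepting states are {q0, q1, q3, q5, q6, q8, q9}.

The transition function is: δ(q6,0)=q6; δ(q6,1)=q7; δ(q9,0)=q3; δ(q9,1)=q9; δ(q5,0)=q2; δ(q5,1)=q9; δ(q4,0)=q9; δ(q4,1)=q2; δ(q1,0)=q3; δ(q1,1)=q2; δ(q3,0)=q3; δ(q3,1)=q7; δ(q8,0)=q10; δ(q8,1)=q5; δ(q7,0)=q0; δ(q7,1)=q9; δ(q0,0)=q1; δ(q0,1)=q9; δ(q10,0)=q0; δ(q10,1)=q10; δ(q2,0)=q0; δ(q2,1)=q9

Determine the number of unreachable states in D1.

BFS from q5 reaches {q0, q1, q2, q3, q5, q7, q9}; the 4 state(s) q4, q6, q8, q10 are never visited.

4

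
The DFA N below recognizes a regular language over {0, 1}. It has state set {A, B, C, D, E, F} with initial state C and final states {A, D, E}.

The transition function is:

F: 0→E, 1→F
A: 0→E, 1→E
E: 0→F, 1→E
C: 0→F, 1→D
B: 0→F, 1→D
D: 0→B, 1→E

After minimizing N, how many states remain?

4

States {A} cannot be reached from the start state, so discard them.
Initial partition by acceptance: {D,E} | {B,C,F}.
On input 0, block {B,C,F} splits into {B,C} and {F}.
Refine {D,E} on symbol 0: members go to different blocks, giving {D} and {E}.
Stable partition: {D} | {B,C} | {F} | {E} — 4 equivalence classes.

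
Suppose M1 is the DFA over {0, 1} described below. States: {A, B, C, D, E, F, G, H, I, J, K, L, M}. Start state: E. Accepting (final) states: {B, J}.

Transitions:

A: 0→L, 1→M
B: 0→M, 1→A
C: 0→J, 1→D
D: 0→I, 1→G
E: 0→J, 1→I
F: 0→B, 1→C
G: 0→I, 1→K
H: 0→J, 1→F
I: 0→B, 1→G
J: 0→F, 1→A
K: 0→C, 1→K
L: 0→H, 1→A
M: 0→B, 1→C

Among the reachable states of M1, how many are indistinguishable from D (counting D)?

P0 = {B,J} | {A,C,D,E,F,G,H,I,K,L,M}.
On input 0, block {A,C,D,E,F,G,H,I,K,L,M} splits into {C,E,F,H,I,M} and {A,D,G,K,L}.
On input 1, block {C,E,F,H,I,M} splits into {E,F,H,M} and {C,I}.
Split {E,F,H,M} by δ(·,1) → {E,F,M} and {H}.
On input 0, block {A,D,G,K,L} splits into {D,G,K} and {A} and {L}.
The partition is now stable with 7 blocks: {B,J} | {E,F,M} | {D,G,K} | {C,I} | {H} | {A} | {L}.
State D belongs to the block {D,G,K}, which has 3 states.

3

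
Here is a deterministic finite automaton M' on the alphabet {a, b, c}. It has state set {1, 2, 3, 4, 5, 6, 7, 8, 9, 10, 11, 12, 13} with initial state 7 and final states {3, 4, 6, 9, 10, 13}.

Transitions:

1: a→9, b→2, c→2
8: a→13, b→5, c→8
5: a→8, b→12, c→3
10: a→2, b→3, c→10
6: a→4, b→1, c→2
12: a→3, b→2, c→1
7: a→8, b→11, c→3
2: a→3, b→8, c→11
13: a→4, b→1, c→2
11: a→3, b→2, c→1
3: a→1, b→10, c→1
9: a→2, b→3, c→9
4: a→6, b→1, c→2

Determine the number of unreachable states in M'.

0

Every one of the 13 states is reachable from 7.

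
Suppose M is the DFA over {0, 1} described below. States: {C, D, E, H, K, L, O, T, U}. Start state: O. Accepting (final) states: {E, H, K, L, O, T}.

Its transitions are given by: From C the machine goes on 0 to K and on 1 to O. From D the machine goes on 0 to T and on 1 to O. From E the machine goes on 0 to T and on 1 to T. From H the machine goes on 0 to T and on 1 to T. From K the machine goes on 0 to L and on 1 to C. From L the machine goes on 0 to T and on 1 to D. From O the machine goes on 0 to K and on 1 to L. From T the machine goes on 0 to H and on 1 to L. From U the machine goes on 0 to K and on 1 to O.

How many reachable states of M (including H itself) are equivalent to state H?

States {E,U} cannot be reached from the start state, so discard them.
Start with accepting vs non-accepting: {H,K,L,O,T} | {C,D}.
Refine {H,K,L,O,T} on symbol 1: members go to different blocks, giving {H,O,T} and {K,L}.
Split {H,O,T} by δ(·,0) → {H,T} and {O}.
On input 1, block {H,T} splits into {T} and {H}.
Refine {C,D} on symbol 0: members go to different blocks, giving {D} and {C}.
Refine {K,L} on symbol 0: members go to different blocks, giving {K} and {L}.
The partition is now stable with 7 blocks: {T} | {D} | {K} | {O} | {H} | {C} | {L}.
State H belongs to the block {H}, which has 1 states.

1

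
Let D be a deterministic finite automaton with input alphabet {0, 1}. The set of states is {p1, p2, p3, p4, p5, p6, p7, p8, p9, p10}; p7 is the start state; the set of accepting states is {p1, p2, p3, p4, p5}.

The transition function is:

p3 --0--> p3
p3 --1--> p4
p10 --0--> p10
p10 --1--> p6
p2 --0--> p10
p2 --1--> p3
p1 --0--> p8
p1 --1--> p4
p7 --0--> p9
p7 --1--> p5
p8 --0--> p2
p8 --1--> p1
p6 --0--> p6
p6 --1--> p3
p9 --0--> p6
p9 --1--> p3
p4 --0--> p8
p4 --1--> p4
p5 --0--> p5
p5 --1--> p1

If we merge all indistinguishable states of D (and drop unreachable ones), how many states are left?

6

Every state is reachable, so we keep all 10.
Initial partition by acceptance: {p1,p2,p3,p4,p5} | {p6,p7,p8,p9,p10}.
Split {p1,p2,p3,p4,p5} by δ(·,0) → {p1,p2,p4} and {p3,p5}.
Split {p1,p2,p4} by δ(·,1) → {p1,p4} and {p2}.
On input 0, block {p6,p7,p8,p9,p10} splits into {p6,p7,p9,p10} and {p8}.
Split {p6,p7,p9,p10} by δ(·,1) → {p6,p7,p9} and {p10}.
The partition is now stable with 6 blocks: {p1,p4} | {p6,p7,p9} | {p3,p5} | {p2} | {p8} | {p10}.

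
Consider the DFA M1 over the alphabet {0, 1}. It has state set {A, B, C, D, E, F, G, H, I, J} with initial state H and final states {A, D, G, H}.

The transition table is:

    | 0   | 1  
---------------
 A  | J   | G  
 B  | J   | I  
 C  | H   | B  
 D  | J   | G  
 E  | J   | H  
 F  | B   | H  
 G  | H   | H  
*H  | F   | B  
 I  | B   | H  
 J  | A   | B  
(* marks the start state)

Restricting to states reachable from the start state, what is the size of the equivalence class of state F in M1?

First remove the unreachable states {C,D,E}; 7 states remain.
Start with accepting vs non-accepting: {A,G,H} | {B,F,I,J}.
On input 0, block {A,G,H} splits into {A,H} and {G}.
On input 1, block {A,H} splits into {A} and {H}.
Split {B,F,I,J} by δ(·,0) → {B,F,I} and {J}.
Split {B,F,I} by δ(·,0) → {F,I} and {B}.
The partition is now stable with 6 blocks: {A} | {F,I} | {G} | {H} | {J} | {B}.
The equivalence class containing F is {F,I}, of size 2.

2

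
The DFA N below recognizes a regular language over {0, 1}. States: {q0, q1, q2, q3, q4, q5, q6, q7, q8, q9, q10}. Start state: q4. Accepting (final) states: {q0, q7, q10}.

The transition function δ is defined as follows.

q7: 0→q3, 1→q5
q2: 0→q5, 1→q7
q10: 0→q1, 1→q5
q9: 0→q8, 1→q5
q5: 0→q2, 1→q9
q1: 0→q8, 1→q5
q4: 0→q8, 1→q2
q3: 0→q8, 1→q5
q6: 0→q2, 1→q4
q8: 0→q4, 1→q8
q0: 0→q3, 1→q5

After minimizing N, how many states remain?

6

First remove the unreachable states {q0,q1,q6,q10}; 7 states remain.
Initial partition by acceptance: {q7} | {q2,q3,q4,q5,q8,q9}.
Split {q2,q3,q4,q5,q8,q9} by δ(·,1) → {q3,q4,q5,q8,q9} and {q2}.
Refine {q3,q4,q5,q8,q9} on symbol 0: members go to different blocks, giving {q3,q4,q8,q9} and {q5}.
Split {q3,q4,q8,q9} by δ(·,1) → {q3,q9} and {q4} and {q8}.
Stable partition: {q7} | {q3,q9} | {q2} | {q5} | {q4} | {q8} — 6 equivalence classes.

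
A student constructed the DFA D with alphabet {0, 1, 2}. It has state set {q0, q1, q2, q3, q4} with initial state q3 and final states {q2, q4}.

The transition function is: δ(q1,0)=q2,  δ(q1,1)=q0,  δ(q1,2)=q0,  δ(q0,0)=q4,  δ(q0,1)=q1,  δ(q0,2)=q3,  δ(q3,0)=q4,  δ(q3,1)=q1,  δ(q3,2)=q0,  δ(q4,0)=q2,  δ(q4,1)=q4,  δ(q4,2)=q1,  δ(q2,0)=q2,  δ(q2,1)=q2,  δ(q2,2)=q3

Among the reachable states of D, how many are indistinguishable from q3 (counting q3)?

Every state is reachable, so we keep all 5.
Start with accepting vs non-accepting: {q2,q4} | {q0,q1,q3}.
The partition is now stable with 2 blocks: {q2,q4} | {q0,q1,q3}.
State q3 belongs to the block {q0,q1,q3}, which has 3 states.

3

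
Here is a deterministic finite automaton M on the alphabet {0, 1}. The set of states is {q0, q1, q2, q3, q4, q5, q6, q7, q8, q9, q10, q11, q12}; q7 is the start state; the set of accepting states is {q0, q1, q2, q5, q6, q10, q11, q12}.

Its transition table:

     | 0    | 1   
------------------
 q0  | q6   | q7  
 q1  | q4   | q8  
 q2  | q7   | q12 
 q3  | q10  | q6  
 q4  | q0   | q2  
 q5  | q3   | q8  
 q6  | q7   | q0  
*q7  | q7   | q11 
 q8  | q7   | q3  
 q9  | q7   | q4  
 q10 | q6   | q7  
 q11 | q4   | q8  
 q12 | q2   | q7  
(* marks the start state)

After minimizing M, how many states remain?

Reachable states from the start: {q0,q2,q3,q4,q6,q7,q8,q10,q11,q12}. Unreachable: {q1,q5,q9} — drop them.
Initial partition by acceptance: {q0,q2,q6,q10,q11,q12} | {q3,q4,q7,q8}.
Split {q0,q2,q6,q10,q11,q12} by δ(·,0) → {q0,q10,q12} and {q2,q6,q11}.
Split {q3,q4,q7,q8} by δ(·,0) → {q3,q4} and {q7,q8}.
Refine {q2,q6,q11} on symbol 0: members go to different blocks, giving {q2,q6} and {q11}.
Split {q7,q8} by δ(·,1) → {q7} and {q8}.
Stable partition: {q0,q10,q12} | {q3,q4} | {q2,q6} | {q7} | {q11} | {q8} — 6 equivalence classes.

6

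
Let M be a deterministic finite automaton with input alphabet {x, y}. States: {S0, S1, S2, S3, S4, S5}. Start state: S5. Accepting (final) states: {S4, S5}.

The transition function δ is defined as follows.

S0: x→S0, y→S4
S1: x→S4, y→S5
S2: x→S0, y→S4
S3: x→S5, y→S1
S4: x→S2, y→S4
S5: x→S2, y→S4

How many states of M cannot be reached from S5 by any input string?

2

BFS from S5 reaches {S0, S2, S4, S5}; the 2 state(s) S1, S3 are never visited.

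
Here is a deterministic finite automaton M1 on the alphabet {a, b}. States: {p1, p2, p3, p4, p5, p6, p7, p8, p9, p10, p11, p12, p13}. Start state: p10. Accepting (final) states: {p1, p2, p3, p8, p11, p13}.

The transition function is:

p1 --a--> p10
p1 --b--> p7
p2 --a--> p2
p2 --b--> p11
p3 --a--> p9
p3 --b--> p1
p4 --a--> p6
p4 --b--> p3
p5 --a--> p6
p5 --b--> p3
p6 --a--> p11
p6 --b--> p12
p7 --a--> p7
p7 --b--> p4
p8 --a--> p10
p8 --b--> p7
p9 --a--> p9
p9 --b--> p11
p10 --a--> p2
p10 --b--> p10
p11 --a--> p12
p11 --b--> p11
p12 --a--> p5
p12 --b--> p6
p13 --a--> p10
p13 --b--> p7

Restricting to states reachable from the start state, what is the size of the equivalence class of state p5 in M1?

Reachable states from the start: {p1,p2,p3,p4,p5,p6,p7,p9,p10,p11,p12}. Unreachable: {p8,p13} — drop them.
P0 = {p1,p2,p3,p11} | {p4,p5,p6,p7,p9,p10,p12}.
On input a, block {p1,p2,p3,p11} splits into {p1,p3,p11} and {p2}.
Split {p1,p3,p11} by δ(·,b) → {p3,p11} and {p1}.
On input b, block {p3,p11} splits into {p3} and {p11}.
Refine {p4,p5,p6,p7,p9,p10,p12} on symbol a: members go to different blocks, giving {p4,p5,p7,p9,p12} and {p6} and {p10}.
On input a, block {p4,p5,p7,p9,p12} splits into {p7,p9,p12} and {p4,p5}.
On input a, block {p7,p9,p12} splits into {p7,p9} and {p12}.
On input b, block {p7,p9} splits into {p7} and {p9}.
Stable partition: {p3} | {p7} | {p2} | {p1} | {p11} | {p6} | {p10} | {p4,p5} | {p12} | {p9} — 10 equivalence classes.
The equivalence class containing p5 is {p4,p5}, of size 2.

2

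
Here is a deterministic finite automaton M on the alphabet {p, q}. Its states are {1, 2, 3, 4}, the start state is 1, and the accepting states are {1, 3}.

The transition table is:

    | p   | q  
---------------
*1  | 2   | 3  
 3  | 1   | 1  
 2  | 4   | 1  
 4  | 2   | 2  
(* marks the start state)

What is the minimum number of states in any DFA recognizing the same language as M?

Every state is reachable, so we keep all 4.
P0 = {1,3} | {2,4}.
Refine {1,3} on symbol p: members go to different blocks, giving {1} and {3}.
Refine {2,4} on symbol q: members go to different blocks, giving {2} and {4}.
No further refinement is possible. Final partition (4 blocks): {1} | {2} | {3} | {4}.

4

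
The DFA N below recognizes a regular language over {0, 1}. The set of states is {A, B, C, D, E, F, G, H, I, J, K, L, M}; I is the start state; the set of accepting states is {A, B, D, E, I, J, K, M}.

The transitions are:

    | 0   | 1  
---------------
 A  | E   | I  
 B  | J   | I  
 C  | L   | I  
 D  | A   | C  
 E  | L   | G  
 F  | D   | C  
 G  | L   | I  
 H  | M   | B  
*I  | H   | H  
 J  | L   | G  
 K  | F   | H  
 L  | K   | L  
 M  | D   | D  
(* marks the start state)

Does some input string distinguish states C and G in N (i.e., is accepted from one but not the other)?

No

All states are reachable from the start state.
P0 = {A,B,D,E,I,J,K,M} | {C,F,G,H,L}.
Split {A,B,D,E,I,J,K,M} by δ(·,0) → {A,B,D,M} and {E,I,J,K}.
Split {A,B,D,M} by δ(·,0) → {A,B} and {D,M}.
Refine {C,F,G,H,L} on symbol 0: members go to different blocks, giving {C,G} and {F,H} and {L}.
Refine {E,I,J,K} on symbol 0: members go to different blocks, giving {E,J} and {I,K}.
Split {D,M} by δ(·,0) → {D} and {M}.
Split {F,H} by δ(·,0) → {F} and {H}.
On input 0, block {I,K} splits into {I} and {K}.
No further refinement is possible. Final partition (10 blocks): {A,B} | {C,G} | {E,J} | {D} | {F} | {L} | {I} | {M} | {H} | {K}.
C and G lie in the same block of the stable partition, so they are equivalent — no string distinguishes them.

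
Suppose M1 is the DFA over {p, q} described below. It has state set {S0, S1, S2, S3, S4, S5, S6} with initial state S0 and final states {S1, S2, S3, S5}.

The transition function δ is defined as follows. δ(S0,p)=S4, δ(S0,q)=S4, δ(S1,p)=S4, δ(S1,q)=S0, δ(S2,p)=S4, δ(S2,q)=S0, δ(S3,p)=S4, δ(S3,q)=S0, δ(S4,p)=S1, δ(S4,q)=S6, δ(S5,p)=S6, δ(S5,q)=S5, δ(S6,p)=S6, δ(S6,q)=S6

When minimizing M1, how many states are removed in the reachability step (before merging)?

3

Starting at S0 and following transitions, the reachable set is {S0, S1, S4, S6}. That leaves S2, S3, S5 unreachable — 3 in total.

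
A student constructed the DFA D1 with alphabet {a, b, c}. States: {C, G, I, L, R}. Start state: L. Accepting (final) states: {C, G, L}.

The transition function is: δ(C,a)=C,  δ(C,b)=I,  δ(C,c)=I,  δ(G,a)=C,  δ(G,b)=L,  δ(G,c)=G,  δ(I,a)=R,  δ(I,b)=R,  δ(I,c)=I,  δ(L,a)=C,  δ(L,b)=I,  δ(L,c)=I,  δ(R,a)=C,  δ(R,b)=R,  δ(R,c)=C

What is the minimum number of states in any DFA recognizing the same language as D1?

3

First remove the unreachable states {G}; 4 states remain.
P0 = {C,L} | {I,R}.
Split {I,R} by δ(·,a) → {R} and {I}.
No further refinement is possible. Final partition (3 blocks): {C,L} | {R} | {I}.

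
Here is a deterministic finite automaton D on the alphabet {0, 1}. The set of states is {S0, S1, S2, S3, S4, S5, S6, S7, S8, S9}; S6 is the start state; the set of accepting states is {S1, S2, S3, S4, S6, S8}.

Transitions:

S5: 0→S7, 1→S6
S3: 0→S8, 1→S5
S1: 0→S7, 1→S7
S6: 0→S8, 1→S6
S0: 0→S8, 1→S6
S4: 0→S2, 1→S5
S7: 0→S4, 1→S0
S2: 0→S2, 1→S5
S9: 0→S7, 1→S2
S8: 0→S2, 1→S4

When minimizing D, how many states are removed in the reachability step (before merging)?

3

No path from S6 leads to S1, S3, S9; the other 7 states are all reachable.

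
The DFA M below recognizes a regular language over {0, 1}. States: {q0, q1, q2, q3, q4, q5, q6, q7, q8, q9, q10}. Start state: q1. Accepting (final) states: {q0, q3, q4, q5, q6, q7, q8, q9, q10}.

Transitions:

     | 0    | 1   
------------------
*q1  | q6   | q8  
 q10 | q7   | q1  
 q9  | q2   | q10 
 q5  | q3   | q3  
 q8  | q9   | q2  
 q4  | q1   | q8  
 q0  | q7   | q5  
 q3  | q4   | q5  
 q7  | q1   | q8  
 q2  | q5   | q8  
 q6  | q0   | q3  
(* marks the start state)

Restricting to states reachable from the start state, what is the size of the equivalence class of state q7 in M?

Every state is reachable, so we keep all 11.
P0 = {q0,q3,q4,q5,q6,q7,q8,q9,q10} | {q1,q2}.
Refine {q0,q3,q4,q5,q6,q7,q8,q9,q10} on symbol 0: members go to different blocks, giving {q0,q3,q5,q6,q8,q10} and {q4,q7,q9}.
Refine {q0,q3,q5,q6,q8,q10} on symbol 0: members go to different blocks, giving {q0,q3,q8,q10} and {q5,q6}.
Split {q0,q3,q8,q10} by δ(·,1) → {q0,q3} and {q8,q10}.
Stable partition: {q0,q3} | {q1,q2} | {q4,q7,q9} | {q5,q6} | {q8,q10} — 5 equivalence classes.
The equivalence class containing q7 is {q4,q7,q9}, of size 3.

3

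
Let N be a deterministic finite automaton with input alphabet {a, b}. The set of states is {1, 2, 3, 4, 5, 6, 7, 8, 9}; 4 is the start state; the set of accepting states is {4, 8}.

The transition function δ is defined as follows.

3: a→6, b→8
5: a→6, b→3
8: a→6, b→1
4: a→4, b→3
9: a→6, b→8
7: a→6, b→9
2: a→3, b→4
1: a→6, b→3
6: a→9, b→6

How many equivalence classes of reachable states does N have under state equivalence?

First remove the unreachable states {2,5,7}; 6 states remain.
Initial partition by acceptance: {4,8} | {1,3,6,9}.
Refine {4,8} on symbol a: members go to different blocks, giving {4} and {8}.
Split {1,3,6,9} by δ(·,b) → {1,6} and {3,9}.
On input a, block {1,6} splits into {1} and {6}.
Stable partition: {4} | {1} | {8} | {3,9} | {6} — 5 equivalence classes.

5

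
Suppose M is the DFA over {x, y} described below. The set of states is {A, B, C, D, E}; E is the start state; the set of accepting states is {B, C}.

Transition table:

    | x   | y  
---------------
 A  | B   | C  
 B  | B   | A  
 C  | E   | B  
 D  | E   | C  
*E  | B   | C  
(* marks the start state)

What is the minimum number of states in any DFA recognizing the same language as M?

3

States {D} cannot be reached from the start state, so discard them.
Initial partition by acceptance: {B,C} | {A,E}.
Refine {B,C} on symbol x: members go to different blocks, giving {B} and {C}.
Stable partition: {B} | {A,E} | {C} — 3 equivalence classes.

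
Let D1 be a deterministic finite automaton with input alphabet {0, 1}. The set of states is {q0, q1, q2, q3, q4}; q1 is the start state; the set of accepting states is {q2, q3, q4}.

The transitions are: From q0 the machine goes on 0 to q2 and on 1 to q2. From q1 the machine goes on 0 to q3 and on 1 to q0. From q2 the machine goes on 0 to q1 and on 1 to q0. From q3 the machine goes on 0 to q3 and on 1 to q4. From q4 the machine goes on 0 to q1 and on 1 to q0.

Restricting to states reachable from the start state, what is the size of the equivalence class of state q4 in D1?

All states are reachable from the start state.
Initial partition by acceptance: {q2,q3,q4} | {q0,q1}.
On input 0, block {q2,q3,q4} splits into {q2,q4} and {q3}.
Split {q0,q1} by δ(·,0) → {q0} and {q1}.
The partition is now stable with 4 blocks: {q2,q4} | {q0} | {q3} | {q1}.
State q4 belongs to the block {q2,q4}, which has 2 states.

2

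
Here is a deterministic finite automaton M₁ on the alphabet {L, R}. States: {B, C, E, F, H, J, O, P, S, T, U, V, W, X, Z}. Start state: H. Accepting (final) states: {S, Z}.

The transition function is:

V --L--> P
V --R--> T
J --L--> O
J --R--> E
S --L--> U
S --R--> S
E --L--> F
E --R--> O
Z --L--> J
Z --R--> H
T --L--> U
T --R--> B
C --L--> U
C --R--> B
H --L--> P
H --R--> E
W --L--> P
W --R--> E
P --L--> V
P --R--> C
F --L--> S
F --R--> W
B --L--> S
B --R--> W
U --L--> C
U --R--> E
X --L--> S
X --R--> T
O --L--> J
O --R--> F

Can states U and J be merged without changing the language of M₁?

Yes

First remove the unreachable states {X,Z}; 13 states remain.
Initial partition by acceptance: {S} | {B,C,E,F,H,J,O,P,T,U,V,W}.
On input L, block {B,C,E,F,H,J,O,P,T,U,V,W} splits into {C,E,H,J,O,P,T,U,V,W} and {B,F}.
Split {C,E,H,J,O,P,T,U,V,W} by δ(·,L) → {C,H,J,O,P,T,U,V,W} and {E}.
Refine {C,H,J,O,P,T,U,V,W} on symbol R: members go to different blocks, giving {H,J,U,W} and {C,O,T} and {P,V}.
On input L, block {H,J,U,W} splits into {J,U} and {H,W}.
The partition is now stable with 7 blocks: {S} | {J,U} | {B,F} | {E} | {C,O,T} | {P,V} | {H,W}.
U and J lie in the same block of the stable partition, so they are equivalent — no string distinguishes them.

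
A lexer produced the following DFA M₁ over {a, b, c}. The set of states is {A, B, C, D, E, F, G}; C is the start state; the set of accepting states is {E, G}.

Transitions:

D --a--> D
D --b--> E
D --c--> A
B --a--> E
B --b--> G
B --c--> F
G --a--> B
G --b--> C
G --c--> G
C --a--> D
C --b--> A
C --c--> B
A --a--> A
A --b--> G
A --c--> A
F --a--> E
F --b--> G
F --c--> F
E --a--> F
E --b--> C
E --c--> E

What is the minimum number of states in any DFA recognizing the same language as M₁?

P0 = {E,G} | {A,B,C,D,F}.
On input a, block {A,B,C,D,F} splits into {A,C,D} and {B,F}.
Split {A,C,D} by δ(·,b) → {A,D} and {C}.
No further refinement is possible. Final partition (4 blocks): {E,G} | {A,D} | {B,F} | {C}.

4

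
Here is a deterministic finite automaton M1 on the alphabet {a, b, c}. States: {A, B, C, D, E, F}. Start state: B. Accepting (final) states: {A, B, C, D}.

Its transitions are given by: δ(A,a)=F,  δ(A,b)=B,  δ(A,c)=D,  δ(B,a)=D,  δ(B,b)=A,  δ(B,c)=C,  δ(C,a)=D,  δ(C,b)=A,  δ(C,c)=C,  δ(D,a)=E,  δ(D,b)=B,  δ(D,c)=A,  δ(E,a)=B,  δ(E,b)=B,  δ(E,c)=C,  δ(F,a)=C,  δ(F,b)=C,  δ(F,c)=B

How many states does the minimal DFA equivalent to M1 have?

Every state is reachable, so we keep all 6.
Start with accepting vs non-accepting: {A,B,C,D} | {E,F}.
Split {A,B,C,D} by δ(·,a) → {A,D} and {B,C}.
No further refinement is possible. Final partition (3 blocks): {A,D} | {E,F} | {B,C}.

3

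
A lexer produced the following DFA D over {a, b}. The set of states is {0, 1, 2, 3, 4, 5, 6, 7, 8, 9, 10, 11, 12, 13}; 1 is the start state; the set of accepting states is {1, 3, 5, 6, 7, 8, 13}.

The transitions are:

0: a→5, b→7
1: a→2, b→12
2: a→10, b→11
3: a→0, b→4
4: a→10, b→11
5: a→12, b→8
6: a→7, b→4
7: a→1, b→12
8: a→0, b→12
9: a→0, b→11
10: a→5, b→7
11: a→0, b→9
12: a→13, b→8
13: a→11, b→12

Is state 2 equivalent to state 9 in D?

First remove the unreachable states {3,4,6}; 11 states remain.
Start with accepting vs non-accepting: {1,5,7,8,13} | {0,2,9,10,11,12}.
Refine {1,5,7,8,13} on symbol a: members go to different blocks, giving {1,5,8,13} and {7}.
Split {1,5,8,13} by δ(·,b) → {1,8,13} and {5}.
Split {0,2,9,10,11,12} by δ(·,a) → {2,9,11} and {0,10} and {12}.
Refine {1,8,13} on symbol a: members go to different blocks, giving {1,13} and {8}.
The partition is now stable with 7 blocks: {1,13} | {2,9,11} | {7} | {5} | {0,10} | {12} | {8}.
2 and 9 lie in the same block of the stable partition, so they are equivalent — no string distinguishes them.

Yes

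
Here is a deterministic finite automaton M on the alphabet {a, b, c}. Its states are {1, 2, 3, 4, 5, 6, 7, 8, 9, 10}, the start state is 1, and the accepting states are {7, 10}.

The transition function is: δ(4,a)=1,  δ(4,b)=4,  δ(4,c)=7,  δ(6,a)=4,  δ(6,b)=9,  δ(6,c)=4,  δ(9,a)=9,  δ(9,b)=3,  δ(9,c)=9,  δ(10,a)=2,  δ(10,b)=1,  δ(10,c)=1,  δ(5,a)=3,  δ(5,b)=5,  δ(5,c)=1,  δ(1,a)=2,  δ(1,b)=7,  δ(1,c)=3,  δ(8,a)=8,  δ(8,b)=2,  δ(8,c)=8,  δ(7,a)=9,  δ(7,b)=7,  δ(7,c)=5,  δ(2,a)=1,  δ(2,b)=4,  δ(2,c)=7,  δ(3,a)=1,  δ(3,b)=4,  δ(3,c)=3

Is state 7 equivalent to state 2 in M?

Reachable states from the start: {1,2,3,4,5,7,9}. Unreachable: {6,8,10} — drop them.
Initial partition by acceptance: {7} | {1,2,3,4,5,9}.
On input b, block {1,2,3,4,5,9} splits into {2,3,4,5,9} and {1}.
Split {2,3,4,5,9} by δ(·,a) → {2,3,4} and {5,9}.
Refine {2,3,4} on symbol c: members go to different blocks, giving {2,4} and {3}.
On input a, block {5,9} splits into {5} and {9}.
The partition is now stable with 6 blocks: {7} | {2,4} | {1} | {5} | {3} | {9}.
7 and 2 end up in different blocks, so they are distinguishable. For instance, the string 'ε' is accepted from only 7.

No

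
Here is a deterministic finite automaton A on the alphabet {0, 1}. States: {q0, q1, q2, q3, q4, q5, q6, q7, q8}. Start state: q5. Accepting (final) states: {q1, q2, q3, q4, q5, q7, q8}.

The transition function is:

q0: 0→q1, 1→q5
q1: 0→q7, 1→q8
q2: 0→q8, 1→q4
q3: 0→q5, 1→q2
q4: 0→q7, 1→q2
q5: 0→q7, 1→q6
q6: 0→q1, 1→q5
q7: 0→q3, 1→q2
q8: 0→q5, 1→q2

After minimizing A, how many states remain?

7

First remove the unreachable states {q0}; 8 states remain.
P0 = {q1,q2,q3,q4,q5,q7,q8} | {q6}.
Split {q1,q2,q3,q4,q5,q7,q8} by δ(·,1) → {q1,q2,q3,q4,q7,q8} and {q5}.
Split {q1,q2,q3,q4,q7,q8} by δ(·,0) → {q1,q2,q4,q7} and {q3,q8}.
On input 0, block {q1,q2,q4,q7} splits into {q1,q4} and {q2,q7}.
On input 1, block {q1,q4} splits into {q1} and {q4}.
Split {q2,q7} by δ(·,1) → {q2} and {q7}.
Stable partition: {q1} | {q6} | {q5} | {q3,q8} | {q2} | {q4} | {q7} — 7 equivalence classes.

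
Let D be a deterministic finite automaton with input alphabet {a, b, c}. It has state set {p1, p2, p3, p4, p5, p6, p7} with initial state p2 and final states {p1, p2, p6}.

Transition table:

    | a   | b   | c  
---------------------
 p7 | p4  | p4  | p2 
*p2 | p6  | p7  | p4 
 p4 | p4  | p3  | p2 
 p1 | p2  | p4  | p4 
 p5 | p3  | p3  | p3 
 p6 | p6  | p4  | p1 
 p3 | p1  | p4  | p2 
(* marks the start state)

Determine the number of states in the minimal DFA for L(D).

6

Reachable states from the start: {p1,p2,p3,p4,p6,p7}. Unreachable: {p5} — drop them.
P0 = {p1,p2,p6} | {p3,p4,p7}.
Refine {p1,p2,p6} on symbol c: members go to different blocks, giving {p1,p2} and {p6}.
Refine {p1,p2} on symbol a: members go to different blocks, giving {p1} and {p2}.
On input a, block {p3,p4,p7} splits into {p4,p7} and {p3}.
Split {p4,p7} by δ(·,b) → {p4} and {p7}.
No further refinement is possible. Final partition (6 blocks): {p1} | {p4} | {p6} | {p2} | {p3} | {p7}.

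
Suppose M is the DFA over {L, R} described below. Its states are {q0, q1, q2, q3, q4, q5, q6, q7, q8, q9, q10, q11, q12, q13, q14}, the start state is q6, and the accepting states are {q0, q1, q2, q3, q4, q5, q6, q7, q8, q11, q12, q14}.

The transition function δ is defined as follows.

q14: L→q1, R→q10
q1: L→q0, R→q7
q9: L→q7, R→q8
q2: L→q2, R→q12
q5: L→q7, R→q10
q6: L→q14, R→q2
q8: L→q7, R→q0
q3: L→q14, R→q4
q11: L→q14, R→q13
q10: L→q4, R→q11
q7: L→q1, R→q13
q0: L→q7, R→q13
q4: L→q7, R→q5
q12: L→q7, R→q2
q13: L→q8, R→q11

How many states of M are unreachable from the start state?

2

BFS from q6 reaches {q0, q1, q2, q4, q5, q6, q7, q8, q10, q11, q12, q13, q14}; the 2 state(s) q3, q9 are never visited.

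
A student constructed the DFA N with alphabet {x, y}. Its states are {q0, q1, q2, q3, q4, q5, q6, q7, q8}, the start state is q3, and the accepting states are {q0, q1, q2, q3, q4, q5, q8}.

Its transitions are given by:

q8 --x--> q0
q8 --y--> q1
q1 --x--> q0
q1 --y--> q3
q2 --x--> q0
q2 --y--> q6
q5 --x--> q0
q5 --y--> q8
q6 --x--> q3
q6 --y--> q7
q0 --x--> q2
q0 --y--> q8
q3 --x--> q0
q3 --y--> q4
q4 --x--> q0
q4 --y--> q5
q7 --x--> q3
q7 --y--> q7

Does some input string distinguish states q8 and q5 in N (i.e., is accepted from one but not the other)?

Every state is reachable, so we keep all 9.
Initial partition by acceptance: {q0,q1,q2,q3,q4,q5,q8} | {q6,q7}.
Refine {q0,q1,q2,q3,q4,q5,q8} on symbol y: members go to different blocks, giving {q0,q1,q3,q4,q5,q8} and {q2}.
On input x, block {q0,q1,q3,q4,q5,q8} splits into {q1,q3,q4,q5,q8} and {q0}.
The partition is now stable with 4 blocks: {q1,q3,q4,q5,q8} | {q6,q7} | {q2} | {q0}.
q8 and q5 lie in the same block of the stable partition, so they are equivalent — no string distinguishes them.

No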